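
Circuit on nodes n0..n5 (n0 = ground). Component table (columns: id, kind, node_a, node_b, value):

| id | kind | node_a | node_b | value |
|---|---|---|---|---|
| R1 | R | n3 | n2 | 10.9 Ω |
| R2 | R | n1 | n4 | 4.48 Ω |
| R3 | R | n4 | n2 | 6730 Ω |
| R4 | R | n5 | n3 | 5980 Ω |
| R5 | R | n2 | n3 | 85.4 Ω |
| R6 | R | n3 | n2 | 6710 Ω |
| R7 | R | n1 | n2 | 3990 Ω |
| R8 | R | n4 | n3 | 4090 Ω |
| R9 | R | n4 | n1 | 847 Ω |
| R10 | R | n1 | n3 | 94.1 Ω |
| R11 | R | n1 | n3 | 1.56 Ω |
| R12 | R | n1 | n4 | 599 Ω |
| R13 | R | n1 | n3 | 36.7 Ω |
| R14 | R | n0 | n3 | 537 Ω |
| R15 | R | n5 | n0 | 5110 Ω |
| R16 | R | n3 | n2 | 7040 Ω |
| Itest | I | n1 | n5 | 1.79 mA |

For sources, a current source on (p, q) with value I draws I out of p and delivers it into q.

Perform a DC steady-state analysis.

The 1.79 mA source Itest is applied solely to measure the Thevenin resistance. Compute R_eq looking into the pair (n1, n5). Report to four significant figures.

Element admittances at DC:
  Y(R1) = 0.09174 S between n3,n2
  Y(R2) = 0.2232 S between n1,n4
  Y(R3) = 0.0001486 S between n4,n2
  Y(R4) = 0.0001672 S between n5,n3
  Y(R5) = 0.01171 S between n2,n3
  Y(R6) = 0.0001490 S between n3,n2
  Y(R7) = 0.0002506 S between n1,n2
  Y(R8) = 0.0002445 S between n4,n3
  Y(R9) = 0.001181 S between n4,n1
  Y(R10) = 0.01063 S between n1,n3
  Y(R11) = 0.6410 S between n1,n3
  Y(R12) = 0.001669 S between n1,n4
  Y(R13) = 0.02725 S between n1,n3
  Y(R14) = 0.001862 S between n0,n3
  Y(R15) = 0.0001957 S between n5,n0
  Y(R16) = 0.0001420 S between n3,n2
  Itest: injects 0.00179 A into n5 (from n1)
Assemble and solve the 5×5 MNA system:
  V(n1)=-0.4970  V(n2)=-0.4944  V(n3)=-0.4944  V(n4)=-0.4970  V(n5)=4.704

R_eq = 2906. Ω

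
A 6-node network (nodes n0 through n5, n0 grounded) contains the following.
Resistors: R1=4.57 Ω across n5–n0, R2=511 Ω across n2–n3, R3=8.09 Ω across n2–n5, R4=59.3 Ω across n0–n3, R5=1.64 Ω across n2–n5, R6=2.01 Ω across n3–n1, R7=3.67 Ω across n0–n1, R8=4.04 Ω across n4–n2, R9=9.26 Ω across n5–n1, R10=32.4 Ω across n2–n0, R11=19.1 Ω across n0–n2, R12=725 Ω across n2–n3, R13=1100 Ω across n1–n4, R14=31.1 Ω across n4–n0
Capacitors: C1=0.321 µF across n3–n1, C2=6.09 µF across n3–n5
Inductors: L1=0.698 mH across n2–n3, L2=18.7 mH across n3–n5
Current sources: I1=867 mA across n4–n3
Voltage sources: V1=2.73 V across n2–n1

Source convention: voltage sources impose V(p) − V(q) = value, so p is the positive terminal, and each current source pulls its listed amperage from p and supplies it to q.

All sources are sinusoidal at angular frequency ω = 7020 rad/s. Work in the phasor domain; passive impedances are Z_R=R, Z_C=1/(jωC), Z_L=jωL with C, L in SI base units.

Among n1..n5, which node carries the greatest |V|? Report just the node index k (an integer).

4

MNA unknowns: 5 node voltages V₁..V_5 plus 1 source current (V1)
R1: Y=0.2188+0.000j on G[5,0]
C1: Y=0.000+0.002253j on G[3,1]
C2: Y=0.000+0.04275j on G[3,5]
R2: Y=0.001957+0.000j on G[2,3]
R3: Y=0.1236+0.000j on G[2,5]
R4: Y=0.01686+0.000j on G[0,3]
R5: Y=0.6098+0.000j on G[2,5]
L1: Y=0.000-0.2041j on G[2,3]
L2: Y=0.000-0.007618j on G[3,5]
R6: Y=0.4975+0.000j on G[3,1]
R7: Y=0.2725+0.000j on G[0,1]
R8: Y=0.2475+0.000j on G[4,2]
R9: Y=0.1080+0.000j on G[5,1]
I1: z[4]−=0.867, z[3]+=0.867
R10: Y=0.03086+0.000j on G[2,0]
R11: Y=0.05236+0.000j on G[0,2]
R12: Y=0.001379+0.000j on G[2,3]
R13: Y=0.0009091+0.000j on G[1,4]
R14: Y=0.03215+0.000j on G[4,0]
V1: row V2−V1=2.73, i_V1 at 2,1
solve → V1=-1.134+0.01367j, V2=1.596+0.01367j, V3=0.7051-0.3259j, V4=-1.686+0.01211j, V5=0.9991+0.001109j
aux → i_V1=-1.455+0.1699j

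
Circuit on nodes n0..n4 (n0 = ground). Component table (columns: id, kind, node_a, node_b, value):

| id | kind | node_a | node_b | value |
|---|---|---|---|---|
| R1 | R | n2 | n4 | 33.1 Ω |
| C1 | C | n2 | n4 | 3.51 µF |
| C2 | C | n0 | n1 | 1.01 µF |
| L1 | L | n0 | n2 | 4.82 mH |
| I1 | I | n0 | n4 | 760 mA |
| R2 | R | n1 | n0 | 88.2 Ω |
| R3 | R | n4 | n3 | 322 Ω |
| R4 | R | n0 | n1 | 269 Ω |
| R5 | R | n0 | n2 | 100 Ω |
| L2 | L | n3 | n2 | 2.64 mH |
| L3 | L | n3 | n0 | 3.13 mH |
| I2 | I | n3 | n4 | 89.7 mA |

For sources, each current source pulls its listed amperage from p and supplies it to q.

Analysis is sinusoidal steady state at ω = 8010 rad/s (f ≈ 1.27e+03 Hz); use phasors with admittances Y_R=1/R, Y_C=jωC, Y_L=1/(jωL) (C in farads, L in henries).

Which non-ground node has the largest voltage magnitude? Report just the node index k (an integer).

Element admittances at ω=8010 rad/s:
  Y(R1) = 0.03021+0.000j S between n2,n4
  Y(C1) = 0.000+0.02812j S between n2,n4
  Y(C2) = 0.000+0.008090j S between n0,n1
  Y(L1) = 0.000-0.02590j S between n0,n2
  I1: injects 0.76 A into n4 (from n0)
  Y(R2) = 0.01134+0.000j S between n1,n0
  Y(R3) = 0.003106+0.000j S between n4,n3
  Y(R4) = 0.003717+0.000j S between n0,n1
  Y(R5) = 0.01000+0.000j S between n0,n2
  Y(L2) = 0.000-0.04729j S between n3,n2
  Y(L3) = 0.000-0.03989j S between n3,n0
  I2: injects 0.0897 A into n4 (from n3)
Assemble and solve the 4×4 MNA system:
  V(n1)=0.000+0.000j  V(n2)=3.149+15.72j  V(n3)=1.896+8.058j  V(n4)=17.62+2.788j

4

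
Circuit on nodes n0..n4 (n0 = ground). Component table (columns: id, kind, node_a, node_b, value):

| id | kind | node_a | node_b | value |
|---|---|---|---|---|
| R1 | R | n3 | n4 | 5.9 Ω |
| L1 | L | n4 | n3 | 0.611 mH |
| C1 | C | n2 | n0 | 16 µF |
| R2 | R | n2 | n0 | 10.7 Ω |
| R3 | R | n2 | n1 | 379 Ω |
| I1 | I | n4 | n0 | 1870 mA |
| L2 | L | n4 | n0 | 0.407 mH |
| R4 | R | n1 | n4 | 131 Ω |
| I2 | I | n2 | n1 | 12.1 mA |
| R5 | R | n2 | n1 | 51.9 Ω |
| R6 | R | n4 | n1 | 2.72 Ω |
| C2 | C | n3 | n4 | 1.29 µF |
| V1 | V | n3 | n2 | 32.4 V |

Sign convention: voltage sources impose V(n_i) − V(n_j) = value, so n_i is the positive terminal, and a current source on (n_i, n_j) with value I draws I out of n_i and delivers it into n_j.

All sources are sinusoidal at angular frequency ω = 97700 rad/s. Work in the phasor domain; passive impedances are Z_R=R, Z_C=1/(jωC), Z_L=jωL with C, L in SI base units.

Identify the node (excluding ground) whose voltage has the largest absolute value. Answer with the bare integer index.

3

Apply KCL at each of the 4 non-ground nodes and solve the resulting linear system.
Node n1: branches {R3, R4, I2, R5, R6} → V_1 = 21.79+9.502j
Node n2: branches {C1, R2, R3, I2, R5, V1} → V_2 = 0.2881+1.374j
Node n3: branches {R1, L1, C2, V1} → V_3 = 32.69+1.374j
Node n4: branches {R1, L1, I1, L2, R4, R6, C2} → V_4 = 23.01+9.976j
Source currents: i(V1)=-2.580+0.4007j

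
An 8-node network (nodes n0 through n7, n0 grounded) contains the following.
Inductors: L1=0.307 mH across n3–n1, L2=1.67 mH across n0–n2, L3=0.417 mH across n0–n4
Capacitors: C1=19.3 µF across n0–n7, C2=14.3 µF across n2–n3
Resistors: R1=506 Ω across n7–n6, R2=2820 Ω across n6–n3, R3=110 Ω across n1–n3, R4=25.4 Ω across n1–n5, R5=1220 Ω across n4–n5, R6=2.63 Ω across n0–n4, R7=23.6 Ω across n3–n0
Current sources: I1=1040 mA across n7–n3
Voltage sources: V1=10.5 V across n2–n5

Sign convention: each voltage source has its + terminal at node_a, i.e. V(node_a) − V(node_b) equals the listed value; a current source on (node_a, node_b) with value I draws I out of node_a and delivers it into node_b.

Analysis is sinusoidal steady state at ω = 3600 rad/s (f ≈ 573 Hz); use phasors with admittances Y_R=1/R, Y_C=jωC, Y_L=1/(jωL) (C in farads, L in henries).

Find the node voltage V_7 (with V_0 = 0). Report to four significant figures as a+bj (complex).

-0.06474+14.95j V

MNA unknowns: 7 node voltages V₁..V_7 plus 1 source current (V1)
L1: Y=0.000-0.9048j on G[3,1]
C1: Y=0.000+0.06948j on G[0,7]
R1: Y=0.001976+0.000j on G[7,6]
R2: Y=0.0003546+0.000j on G[6,3]
R3: Y=0.009091+0.000j on G[1,3]
R4: Y=0.03937+0.000j on G[1,5]
R5: Y=0.0008197+0.000j on G[4,5]
C2: Y=0.000+0.05148j on G[2,3]
L2: Y=0.000-0.1663j on G[0,2]
R6: Y=0.3802+0.000j on G[0,4]
L3: Y=0.000-0.6661j on G[0,4]
I1: z[7]−=1.04, z[3]+=1.04
R7: Y=0.04237+0.000j on G[3,0]
V1: row V2−V5=10.5, i_V1 at 2,5
solve → V1=4.266-0.6520j, V2=-0.004682+5.143j, V3=4.524-0.01186j, V4=-0.01034-0.007011j, V5=-10.50+5.143j, V6=0.6334+12.67j, V7=-0.06474+14.95j
aux → i_V1=-0.5901+0.2324j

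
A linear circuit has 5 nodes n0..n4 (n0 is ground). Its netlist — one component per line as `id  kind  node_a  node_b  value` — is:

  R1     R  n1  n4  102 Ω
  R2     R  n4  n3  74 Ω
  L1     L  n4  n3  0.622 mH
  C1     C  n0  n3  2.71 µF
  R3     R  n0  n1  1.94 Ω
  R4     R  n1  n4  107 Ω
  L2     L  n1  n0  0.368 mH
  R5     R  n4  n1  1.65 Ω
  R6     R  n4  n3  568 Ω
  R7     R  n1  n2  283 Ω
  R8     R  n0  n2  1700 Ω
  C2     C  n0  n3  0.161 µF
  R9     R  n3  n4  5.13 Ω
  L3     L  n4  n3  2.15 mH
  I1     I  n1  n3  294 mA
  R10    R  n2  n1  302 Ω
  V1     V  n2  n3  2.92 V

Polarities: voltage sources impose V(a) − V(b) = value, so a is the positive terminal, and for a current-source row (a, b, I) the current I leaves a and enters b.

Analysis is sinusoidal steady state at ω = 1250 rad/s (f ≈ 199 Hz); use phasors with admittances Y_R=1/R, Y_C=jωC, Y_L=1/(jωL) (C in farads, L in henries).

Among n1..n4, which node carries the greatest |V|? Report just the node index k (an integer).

Apply KCL at each of the 4 non-ground nodes and solve the resulting linear system.
Node n1: branches {R1, R3, R4, L2, R5, R7, I1, R10} → V_1 = 0.0006008-0.0008003j
Node n2: branches {R7, R8, R10, V1} → V_2 = 3.374+0.1545j
Node n3: branches {R2, L1, C1, R6, C2, R9, L3, I1, V1} → V_3 = 0.4536+0.1545j
Node n4: branches {R1, R2, L1, R4, R5, R6, R9, L3} → V_4 = 0.4316-0.005249j
Source currents: i(V1)=-0.02507-0.001154j

2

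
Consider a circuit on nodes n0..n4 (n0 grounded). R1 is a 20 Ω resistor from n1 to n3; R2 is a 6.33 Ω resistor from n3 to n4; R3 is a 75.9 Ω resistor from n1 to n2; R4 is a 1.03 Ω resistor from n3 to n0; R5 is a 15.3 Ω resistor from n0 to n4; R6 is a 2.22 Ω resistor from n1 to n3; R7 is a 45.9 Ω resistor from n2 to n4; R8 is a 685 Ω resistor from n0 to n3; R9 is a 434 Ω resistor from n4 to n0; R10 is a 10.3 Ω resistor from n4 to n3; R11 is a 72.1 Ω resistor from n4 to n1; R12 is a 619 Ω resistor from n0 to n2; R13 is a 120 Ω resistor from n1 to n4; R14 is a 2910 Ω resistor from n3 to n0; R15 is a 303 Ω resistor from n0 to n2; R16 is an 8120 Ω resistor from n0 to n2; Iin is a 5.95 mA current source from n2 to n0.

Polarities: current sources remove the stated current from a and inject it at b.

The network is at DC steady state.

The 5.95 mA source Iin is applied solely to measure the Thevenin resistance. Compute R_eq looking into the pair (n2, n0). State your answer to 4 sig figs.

R_eq = 26.66 Ω

Apply KCL at each of the 4 non-ground nodes and solve the resulting linear system.
Node n1: branches {R1, R3, R6, R11, R13} → V_1 = -0.008541
Node n2: branches {R3, R7, R12, R15, R16, Iin} → V_2 = -0.1586
Node n3: branches {R1, R2, R4, R6, R8, R10, R14} → V_3 = -0.004391
Node n4: branches {R2, R5, R7, R9, R10, R11, R13} → V_4 = -0.01300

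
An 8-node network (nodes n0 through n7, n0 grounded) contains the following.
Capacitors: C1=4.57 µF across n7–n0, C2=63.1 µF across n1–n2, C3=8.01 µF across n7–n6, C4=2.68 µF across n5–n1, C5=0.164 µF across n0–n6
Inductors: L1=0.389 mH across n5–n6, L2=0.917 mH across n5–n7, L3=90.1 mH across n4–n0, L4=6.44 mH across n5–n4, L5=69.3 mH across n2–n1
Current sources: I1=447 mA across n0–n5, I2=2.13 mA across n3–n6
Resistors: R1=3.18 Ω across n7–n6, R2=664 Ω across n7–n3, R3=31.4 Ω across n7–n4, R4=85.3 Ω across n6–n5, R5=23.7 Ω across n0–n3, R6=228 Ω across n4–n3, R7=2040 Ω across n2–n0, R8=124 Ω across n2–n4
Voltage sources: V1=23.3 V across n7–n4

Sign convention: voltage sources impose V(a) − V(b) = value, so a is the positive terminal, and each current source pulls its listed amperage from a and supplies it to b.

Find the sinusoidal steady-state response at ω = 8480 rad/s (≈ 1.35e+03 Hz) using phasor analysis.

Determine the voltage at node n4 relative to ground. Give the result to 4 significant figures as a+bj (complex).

-22.20-13.78j V

Element admittances at ω=8480 rad/s:
  Y(C1) = 0.000+0.03875j S between n7,n0
  Y(L1) = 0.000-0.3031j S between n5,n6
  I1: injects 0.447 A into n5 (from n0)
  Y(R1) = 0.3145+0.000j S between n7,n6
  Y(R2) = 0.001506+0.000j S between n7,n3
  Y(R3) = 0.03185+0.000j S between n7,n4
  Y(R4) = 0.01172+0.000j S between n6,n5
  Y(L2) = 0.000-0.1286j S between n5,n7
  Y(C2) = 0.000+0.5351j S between n1,n2
  Y(C3) = 0.000+0.06792j S between n7,n6
  Y(R5) = 0.04219+0.000j S between n0,n3
  Y(R6) = 0.004386+0.000j S between n4,n3
  Y(R7) = 0.0004902+0.000j S between n2,n0
  I2: injects 0.00213 A into n6 (from n3)
  Y(L3) = 0.000-0.001309j S between n4,n0
  Y(C4) = 0.000+0.02273j S between n5,n1
  Y(L4) = 0.000-0.01831j S between n5,n4
  Y(L5) = 0.000-0.001702j S between n2,n1
  Y(R8) = 0.008065+0.000j S between n2,n4
  Y(C5) = 0.000+0.001391j S between n0,n6
  V1: constraint V(n7)−V(n4) = 23.3
Assemble and solve the 8×8 MNA system:
  V(n1)=-2.271-5.587j  V(n2)=-2.394-5.290j  V(n3)=-2.035-1.689j  V(n4)=-22.20-13.78j  V(n5)=0.6278-12.56j  V(n6)=1.574-12.96j  V(n7)=1.099-13.78j
  i(V1)=-1.031+0.3256j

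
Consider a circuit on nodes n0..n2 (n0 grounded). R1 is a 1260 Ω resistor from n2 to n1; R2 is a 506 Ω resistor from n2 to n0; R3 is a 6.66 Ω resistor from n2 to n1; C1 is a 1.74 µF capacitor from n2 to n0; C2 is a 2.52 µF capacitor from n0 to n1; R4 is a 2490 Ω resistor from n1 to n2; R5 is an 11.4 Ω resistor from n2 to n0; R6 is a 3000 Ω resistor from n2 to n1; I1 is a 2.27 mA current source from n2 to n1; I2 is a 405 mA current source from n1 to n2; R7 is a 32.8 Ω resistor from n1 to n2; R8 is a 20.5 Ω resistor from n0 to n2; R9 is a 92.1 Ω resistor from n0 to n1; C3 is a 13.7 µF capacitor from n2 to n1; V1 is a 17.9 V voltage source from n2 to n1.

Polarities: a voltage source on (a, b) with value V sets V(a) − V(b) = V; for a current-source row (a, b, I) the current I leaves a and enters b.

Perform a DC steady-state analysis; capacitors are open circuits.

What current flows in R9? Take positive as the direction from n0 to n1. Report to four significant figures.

0.1802 A

Element admittances at DC:
  Y(R1) = 0.0007937 S between n2,n1
  Y(R2) = 0.001976 S between n2,n0
  Y(R3) = 0.1502 S between n2,n1
  Y(C1) = 0.000 S between n2,n0
  Y(C2) = 0.000 S between n0,n1
  Y(R4) = 0.0004016 S between n1,n2
  Y(R5) = 0.08772 S between n2,n0
  Y(R6) = 0.0003333 S between n2,n1
  I1: injects 0.00227 A into n1 (from n2)
  I2: injects 0.405 A into n2 (from n1)
  Y(R7) = 0.03049 S between n1,n2
  Y(R8) = 0.04878 S between n0,n2
  Y(R9) = 0.01086 S between n0,n1
  Y(C3) = 0.000 S between n2,n1
  V1: constraint V(n2)−V(n1) = 17.9
Assemble and solve the 3×3 MNA system:
  V(n1)=-16.60  V(n2)=1.301
  i(V1)=-3.038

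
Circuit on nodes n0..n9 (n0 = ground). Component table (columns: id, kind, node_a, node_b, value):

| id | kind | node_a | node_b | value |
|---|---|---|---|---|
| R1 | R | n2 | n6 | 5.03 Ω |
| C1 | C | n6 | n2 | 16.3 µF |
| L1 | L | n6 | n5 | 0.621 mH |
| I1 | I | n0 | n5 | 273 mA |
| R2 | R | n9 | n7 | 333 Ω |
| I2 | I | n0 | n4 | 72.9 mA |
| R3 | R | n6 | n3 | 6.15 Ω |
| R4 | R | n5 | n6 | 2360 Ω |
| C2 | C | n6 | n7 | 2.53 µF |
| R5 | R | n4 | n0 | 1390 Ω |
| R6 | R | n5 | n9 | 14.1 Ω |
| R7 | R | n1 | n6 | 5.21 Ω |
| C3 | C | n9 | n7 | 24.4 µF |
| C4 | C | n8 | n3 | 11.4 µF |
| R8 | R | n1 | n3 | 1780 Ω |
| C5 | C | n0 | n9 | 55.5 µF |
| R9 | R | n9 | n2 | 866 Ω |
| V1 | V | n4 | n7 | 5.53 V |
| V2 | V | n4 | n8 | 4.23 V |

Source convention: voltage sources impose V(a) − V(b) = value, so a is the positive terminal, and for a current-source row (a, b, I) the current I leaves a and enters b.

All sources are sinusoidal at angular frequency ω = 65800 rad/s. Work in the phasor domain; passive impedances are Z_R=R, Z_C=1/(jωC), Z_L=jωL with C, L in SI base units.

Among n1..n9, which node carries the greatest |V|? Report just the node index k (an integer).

MNA unknowns: 9 node voltages V₁..V_9 plus 2 source currents (V1, V2)
R1: Y=0.1988+0.000j on G[2,6]
C1: Y=0.000+1.073j on G[6,2]
L1: Y=0.000-0.02447j on G[6,5]
I1: z[0]−=0.273, z[5]+=0.273
R2: Y=0.003003+0.000j on G[9,7]
I2: z[0]−=0.0729, z[4]+=0.0729
R3: Y=0.1626+0.000j on G[6,3]
R4: Y=0.0004237+0.000j on G[5,6]
C2: Y=0.000+0.1665j on G[6,7]
R5: Y=0.0007194+0.000j on G[4,0]
R6: Y=0.07092+0.000j on G[5,9]
R7: Y=0.1919+0.000j on G[1,6]
C3: Y=0.000+1.606j on G[9,7]
C4: Y=0.000+0.7501j on G[8,3]
R8: Y=0.0005618+0.000j on G[1,3]
C5: Y=0.000+3.652j on G[0,9]
R9: Y=0.001155+0.000j on G[9,2]
V1: row V4−V7=5.53, i_V1 at 4,7
V2: row V4−V8=4.23, i_V2 at 4,8
solve → V1=0.4965-0.9815j, V2=0.4957-0.9836j, V3=1.055-0.04280j, V4=5.490-0.1647j, V5=3.207+0.8313j, V6=0.4949-0.9843j, V7=-0.03998-0.1647j, V8=1.260-0.1647j, V9=3.244e-05-0.09364j
aux → i_V1=-0.02248-0.1535j, i_V2=0.09143+0.1536j

4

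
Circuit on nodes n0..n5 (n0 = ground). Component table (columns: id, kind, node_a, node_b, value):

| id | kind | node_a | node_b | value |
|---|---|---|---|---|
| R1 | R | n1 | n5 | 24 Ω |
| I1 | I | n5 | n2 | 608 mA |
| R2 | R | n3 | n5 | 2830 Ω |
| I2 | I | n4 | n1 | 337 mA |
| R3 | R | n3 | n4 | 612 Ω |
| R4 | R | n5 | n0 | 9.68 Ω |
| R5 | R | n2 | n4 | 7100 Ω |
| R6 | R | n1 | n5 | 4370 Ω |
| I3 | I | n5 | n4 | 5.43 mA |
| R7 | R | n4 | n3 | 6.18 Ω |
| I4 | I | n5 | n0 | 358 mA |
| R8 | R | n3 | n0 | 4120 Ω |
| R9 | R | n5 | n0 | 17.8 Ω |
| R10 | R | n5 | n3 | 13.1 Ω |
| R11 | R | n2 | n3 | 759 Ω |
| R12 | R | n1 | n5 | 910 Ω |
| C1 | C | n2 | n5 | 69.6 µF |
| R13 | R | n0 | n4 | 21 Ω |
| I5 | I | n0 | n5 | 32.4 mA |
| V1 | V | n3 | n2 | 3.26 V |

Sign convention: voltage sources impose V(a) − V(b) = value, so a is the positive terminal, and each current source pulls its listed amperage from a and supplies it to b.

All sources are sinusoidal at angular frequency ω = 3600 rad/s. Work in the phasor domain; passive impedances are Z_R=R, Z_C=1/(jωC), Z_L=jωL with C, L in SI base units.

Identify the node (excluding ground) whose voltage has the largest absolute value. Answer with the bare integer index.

Apply KCL at each of the 5 non-ground nodes and solve the resulting linear system.
Node n1: branches {R1, I2, R6, R12} → V_1 = 5.934+0.03218j
Node n2: branches {I1, R5, R11, C1, V1} → V_2 = -1.832-0.1382j
Node n3: branches {R2, R3, R7, R8, R10, R11, V1} → V_3 = 1.428-0.1382j
Node n4: branches {I2, R3, R5, I3, R7, R13} → V_4 = -0.4660-0.1071j
Node n5: branches {R1, I1, R2, R4, R6, I3, I4, R9, R10, R12, C1, I5} → V_5 = -1.905+0.03218j
Source currents: i(V1)=-0.5698+0.01820j

1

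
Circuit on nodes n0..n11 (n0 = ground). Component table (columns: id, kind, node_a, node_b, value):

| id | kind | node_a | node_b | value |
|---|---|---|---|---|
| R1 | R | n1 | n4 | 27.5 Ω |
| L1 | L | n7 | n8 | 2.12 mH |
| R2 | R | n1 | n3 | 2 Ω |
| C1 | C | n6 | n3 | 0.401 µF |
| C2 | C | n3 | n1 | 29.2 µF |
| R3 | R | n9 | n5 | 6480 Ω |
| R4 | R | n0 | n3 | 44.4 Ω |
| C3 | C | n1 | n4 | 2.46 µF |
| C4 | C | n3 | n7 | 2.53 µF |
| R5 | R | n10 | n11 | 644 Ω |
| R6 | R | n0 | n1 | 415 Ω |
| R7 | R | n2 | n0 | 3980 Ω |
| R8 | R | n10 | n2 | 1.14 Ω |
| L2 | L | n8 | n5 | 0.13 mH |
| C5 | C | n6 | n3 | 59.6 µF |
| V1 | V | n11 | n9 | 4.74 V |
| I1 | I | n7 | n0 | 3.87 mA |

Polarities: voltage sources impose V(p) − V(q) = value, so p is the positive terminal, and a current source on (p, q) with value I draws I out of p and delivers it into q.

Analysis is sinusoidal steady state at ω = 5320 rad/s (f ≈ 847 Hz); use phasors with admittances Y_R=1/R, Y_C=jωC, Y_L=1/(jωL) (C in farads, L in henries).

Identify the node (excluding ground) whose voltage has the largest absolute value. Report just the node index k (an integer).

Apply KCL at each of the 11 non-ground nodes and solve the resulting linear system.
Node n1: branches {R1, R2, C2, C3, R6} → V_1 = -0.1710-0.001333j
Node n2: branches {R7, R8} → V_2 = 1.637+0.1118j
Node n3: branches {R2, C1, C2, R4, C4, C5} → V_3 = -0.1718-0.001105j
Node n4: branches {R1, C3} → V_4 = -0.1710-0.001333j
Node n5: branches {R3, L2} → V_5 = -0.1735+0.3121j
Node n6: branches {C1, C5} → V_6 = -0.1718-0.001105j
Node n7: branches {L1, C4, I1} → V_7 = -0.1739+0.3170j
Node n8: branches {L1, L2} → V_8 = -0.1736+0.3123j
Node n9: branches {R3, V1} → V_9 = -2.838+0.1300j
Node n10: branches {R5, R8} → V_10 = 1.637+0.1119j
Node n11: branches {R5, V1} → V_11 = 1.902+0.1300j
Source currents: i(V1)=-0.0004112-2.810e-05j

9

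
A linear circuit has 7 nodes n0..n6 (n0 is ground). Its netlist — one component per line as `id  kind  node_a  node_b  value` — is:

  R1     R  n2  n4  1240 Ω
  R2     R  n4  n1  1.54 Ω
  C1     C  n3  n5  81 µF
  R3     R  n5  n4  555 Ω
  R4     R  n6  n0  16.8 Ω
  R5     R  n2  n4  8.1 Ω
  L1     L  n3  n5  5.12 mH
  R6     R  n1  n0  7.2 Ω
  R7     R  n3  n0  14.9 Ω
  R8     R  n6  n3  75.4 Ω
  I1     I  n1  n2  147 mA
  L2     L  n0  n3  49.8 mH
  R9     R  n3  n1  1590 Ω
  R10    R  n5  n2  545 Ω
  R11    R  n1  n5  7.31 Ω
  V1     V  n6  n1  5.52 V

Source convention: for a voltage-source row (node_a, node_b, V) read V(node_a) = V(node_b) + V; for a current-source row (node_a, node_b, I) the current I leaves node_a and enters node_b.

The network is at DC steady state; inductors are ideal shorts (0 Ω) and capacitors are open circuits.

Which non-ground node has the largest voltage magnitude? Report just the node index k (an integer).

Apply KCL at each of the 6 non-ground nodes and solve the resulting linear system.
Node n1: branches {R2, R6, I1, R9, R11, V1} → V_1 = -1.148
Node n2: branches {R1, R5, I1, R10} → V_2 = 0.2598
Node n3: branches {C1, L1, R7, R8, L2, R9} → V_3 = 0.000
Node n4: branches {R1, R2, R3, R5} → V_4 = -0.9193
Node n5: branches {C1, R3, L1, R10, R11} → V_5 = 0.000
Node n6: branches {R4, R8, V1} → V_6 = 4.372
Source currents: i(L1)=0.1582, i(L2)=0.1009, i(V1)=-0.3183

6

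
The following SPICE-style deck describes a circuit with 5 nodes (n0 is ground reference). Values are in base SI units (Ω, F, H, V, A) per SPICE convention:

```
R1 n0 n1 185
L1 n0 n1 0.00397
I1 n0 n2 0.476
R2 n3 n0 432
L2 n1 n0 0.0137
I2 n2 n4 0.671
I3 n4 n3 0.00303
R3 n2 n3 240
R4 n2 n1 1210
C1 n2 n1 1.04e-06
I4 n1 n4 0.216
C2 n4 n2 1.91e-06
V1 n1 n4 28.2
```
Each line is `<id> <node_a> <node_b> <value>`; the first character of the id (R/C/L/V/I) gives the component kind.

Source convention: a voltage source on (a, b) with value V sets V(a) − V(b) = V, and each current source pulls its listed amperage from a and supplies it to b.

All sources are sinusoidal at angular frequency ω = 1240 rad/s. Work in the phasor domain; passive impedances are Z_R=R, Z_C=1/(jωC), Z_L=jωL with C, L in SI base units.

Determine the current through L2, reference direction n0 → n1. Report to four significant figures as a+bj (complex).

-0.1189+0.01287j A

Apply KCL at each of the 4 non-ground nodes and solve the resulting linear system.
Node n1: branches {R1, L1, L2, R4, C1, I4, V1} → V_1 = 0.2186+2.020j
Node n2: branches {I1, I2, R3, R4, C1, C2} → V_2 = -37.29+31.15j
Node n3: branches {R2, I3, R3} → V_3 = -23.51+20.02j
Node n4: branches {I2, I3, I4, C2, V1} → V_4 = -27.98+2.020j
Source currents: i(V1)=-0.8150+0.02205j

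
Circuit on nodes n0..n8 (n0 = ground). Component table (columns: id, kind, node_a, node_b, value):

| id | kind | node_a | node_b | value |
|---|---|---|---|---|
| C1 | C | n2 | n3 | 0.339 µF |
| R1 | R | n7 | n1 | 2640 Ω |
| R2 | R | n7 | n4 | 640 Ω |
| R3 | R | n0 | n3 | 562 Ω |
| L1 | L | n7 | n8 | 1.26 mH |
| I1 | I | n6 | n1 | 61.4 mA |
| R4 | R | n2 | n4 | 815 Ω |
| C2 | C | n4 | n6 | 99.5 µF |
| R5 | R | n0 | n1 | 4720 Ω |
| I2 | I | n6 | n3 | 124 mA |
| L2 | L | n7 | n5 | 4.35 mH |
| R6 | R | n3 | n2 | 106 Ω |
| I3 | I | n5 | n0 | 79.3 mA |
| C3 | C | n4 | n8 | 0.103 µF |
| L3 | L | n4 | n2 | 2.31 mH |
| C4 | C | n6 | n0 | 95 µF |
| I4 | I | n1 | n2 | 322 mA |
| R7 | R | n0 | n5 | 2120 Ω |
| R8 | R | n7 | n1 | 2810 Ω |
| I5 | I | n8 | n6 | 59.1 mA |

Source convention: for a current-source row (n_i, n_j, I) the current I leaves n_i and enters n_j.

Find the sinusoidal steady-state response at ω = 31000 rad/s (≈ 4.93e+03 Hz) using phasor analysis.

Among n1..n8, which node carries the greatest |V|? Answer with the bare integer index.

MNA unknowns: 8 node voltages V₁..V_8
C1: Y=0.000+0.01051j on G[2,3]
R1: Y=0.0003788+0.000j on G[7,1]
R2: Y=0.001563+0.000j on G[7,4]
R3: Y=0.001779+0.000j on G[0,3]
L1: Y=0.000-0.02560j on G[7,8]
I1: z[6]−=0.0614, z[1]+=0.0614
R4: Y=0.001227+0.000j on G[2,4]
C2: Y=0.000+3.085j on G[4,6]
R5: Y=0.0002119+0.000j on G[0,1]
I2: z[6]−=0.124, z[3]+=0.124
L2: Y=0.000-0.007416j on G[7,5]
R6: Y=0.009434+0.000j on G[3,2]
I3: z[5]−=0.0793, z[0]+=0.0793
C3: Y=0.000+0.003193j on G[4,8]
L3: Y=0.000-0.01396j on G[4,2]
C4: Y=0.000+2.945j on G[6,0]
I4: z[1]−=0.322, z[2]+=0.322
R7: Y=0.0004717+0.000j on G[0,5]
R8: Y=0.0003559+0.000j on G[7,1]
I5: z[8]−=0.0591, z[6]+=0.0591
solve → V1=-307.8+55.12j, V2=5.504+30.33j, V3=8.525+22.69j, V4=-0.05418-0.03336j, V5=-37.81+62.72j, V6=-0.02772+0.003882j, V7=-41.79+71.01j, V8=-47.74+78.50j

1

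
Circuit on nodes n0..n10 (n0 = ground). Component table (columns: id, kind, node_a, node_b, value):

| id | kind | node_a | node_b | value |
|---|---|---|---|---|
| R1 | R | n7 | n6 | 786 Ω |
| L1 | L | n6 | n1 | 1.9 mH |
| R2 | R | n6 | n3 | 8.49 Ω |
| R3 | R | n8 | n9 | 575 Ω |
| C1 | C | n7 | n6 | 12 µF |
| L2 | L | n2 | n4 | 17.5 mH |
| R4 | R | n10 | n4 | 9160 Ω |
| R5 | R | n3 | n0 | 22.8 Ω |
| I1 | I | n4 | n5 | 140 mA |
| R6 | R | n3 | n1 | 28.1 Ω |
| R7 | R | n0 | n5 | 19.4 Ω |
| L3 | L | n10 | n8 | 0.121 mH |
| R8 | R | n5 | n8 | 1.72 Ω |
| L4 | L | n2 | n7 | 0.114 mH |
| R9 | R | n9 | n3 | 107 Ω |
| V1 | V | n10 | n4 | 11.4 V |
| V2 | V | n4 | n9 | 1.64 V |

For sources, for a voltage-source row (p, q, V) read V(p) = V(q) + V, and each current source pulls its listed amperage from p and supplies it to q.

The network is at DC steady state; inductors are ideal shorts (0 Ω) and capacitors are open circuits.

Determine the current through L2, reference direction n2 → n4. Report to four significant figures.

0.009441 A

Element admittances at DC:
  Y(R1) = 0.001272 S between n7,n6
  L1: short n6↔n1 (DC inductor)
  Y(R2) = 0.1178 S between n6,n3
  Y(R3) = 0.001739 S between n8,n9
  Y(C1) = 0.000 S between n7,n6
  L2: short n2↔n4 (DC inductor)
  Y(R4) = 0.0001092 S between n10,n4
  Y(R5) = 0.04386 S between n3,n0
  I1: injects 0.14 A into n5 (from n4)
  Y(R6) = 0.03559 S between n3,n1
  Y(R7) = 0.05155 S between n0,n5
  L3: short n10↔n8 (DC inductor)
  Y(R8) = 0.5814 S between n5,n8
  L4: short n2↔n7 (DC inductor)
  Y(R9) = 0.009346 S between n9,n3
  V1: constraint V(n10)−V(n4) = 11.4
  V2: constraint V(n4)−V(n9) = 1.64
Assemble and solve the 16×16 MNA system:
  V(n1)=-2.221  V(n2)=-9.641  V(n3)=-2.159  V(n4)=-9.641  V(n5)=1.837  V(n6)=-2.221  V(n7)=-9.641  V(n8)=1.759  V(n9)=-11.28  V(n10)=1.759
  i(L1)=-0.002191  i(L2)=0.009441  i(L3)=-0.02263  i(L4)=-0.009441  i(V1)=0.02138  i(V2)=-0.1079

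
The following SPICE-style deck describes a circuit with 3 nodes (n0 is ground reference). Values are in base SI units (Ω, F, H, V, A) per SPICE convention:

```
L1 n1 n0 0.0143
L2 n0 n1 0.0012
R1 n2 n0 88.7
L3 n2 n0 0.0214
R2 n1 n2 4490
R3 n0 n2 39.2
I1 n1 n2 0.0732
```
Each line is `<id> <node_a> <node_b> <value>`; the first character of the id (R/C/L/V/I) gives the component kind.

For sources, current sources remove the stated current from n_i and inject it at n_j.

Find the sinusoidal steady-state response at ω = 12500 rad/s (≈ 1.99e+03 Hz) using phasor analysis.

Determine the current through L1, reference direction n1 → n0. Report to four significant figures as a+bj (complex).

MNA unknowns: 2 node voltages V₁..V_2
L1: Y=0.000-0.005594j on G[1,0]
L2: Y=0.000-0.06667j on G[0,1]
R1: Y=0.01127+0.000j on G[2,0]
L3: Y=0.000-0.003738j on G[2,0]
R2: Y=0.0002227+0.000j on G[1,2]
R3: Y=0.02551+0.000j on G[0,2]
I1: z[1]−=0.0732, z[2]+=0.0732
solve → V1=-0.003695-1.007j, V2=1.959+0.1918j

-0.005633+2.067e-05j A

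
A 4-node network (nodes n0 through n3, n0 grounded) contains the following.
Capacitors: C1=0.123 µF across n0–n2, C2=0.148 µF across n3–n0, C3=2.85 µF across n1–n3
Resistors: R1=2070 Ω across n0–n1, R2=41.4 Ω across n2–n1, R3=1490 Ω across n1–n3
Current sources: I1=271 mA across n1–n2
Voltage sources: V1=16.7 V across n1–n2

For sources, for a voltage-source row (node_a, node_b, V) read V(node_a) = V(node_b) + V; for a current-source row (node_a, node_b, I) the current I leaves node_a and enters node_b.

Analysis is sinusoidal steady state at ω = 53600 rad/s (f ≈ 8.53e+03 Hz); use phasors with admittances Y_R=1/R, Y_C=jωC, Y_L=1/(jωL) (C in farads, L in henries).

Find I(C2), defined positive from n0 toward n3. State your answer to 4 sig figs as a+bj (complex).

0.002000-0.05868j A

Apply KCL at each of the 3 non-ground nodes and solve the resulting linear system.
Node n1: branches {R1, R2, R3, C3, I1, V1} → V_1 = 7.781+0.2668j
Node n2: branches {C1, R2, I1, V1} → V_2 = -8.919+0.2668j
Node n3: branches {C2, R3, C3} → V_3 = 7.397+0.2521j
Source currents: i(V1)=-0.6761-0.05880j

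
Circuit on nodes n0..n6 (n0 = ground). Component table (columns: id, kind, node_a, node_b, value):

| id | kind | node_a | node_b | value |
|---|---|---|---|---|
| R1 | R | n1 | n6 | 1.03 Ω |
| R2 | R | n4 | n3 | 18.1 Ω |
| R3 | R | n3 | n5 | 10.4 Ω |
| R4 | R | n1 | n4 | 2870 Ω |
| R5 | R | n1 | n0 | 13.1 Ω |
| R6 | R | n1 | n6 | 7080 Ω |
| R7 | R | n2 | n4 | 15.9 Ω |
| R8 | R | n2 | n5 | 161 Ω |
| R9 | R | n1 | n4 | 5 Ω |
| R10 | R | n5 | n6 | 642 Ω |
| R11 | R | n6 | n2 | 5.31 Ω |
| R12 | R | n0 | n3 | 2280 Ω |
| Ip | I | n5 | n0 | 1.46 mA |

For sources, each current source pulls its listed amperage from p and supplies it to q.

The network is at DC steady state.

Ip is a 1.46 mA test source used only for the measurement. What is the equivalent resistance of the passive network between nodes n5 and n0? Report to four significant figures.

R_eq = 39.12 Ω

MNA unknowns: 6 node voltages V₁..V_6
R1: Y=0.9709 on G[1,6]
R2: Y=0.05525 on G[4,3]
R3: Y=0.09615 on G[3,5]
R4: Y=0.0003484 on G[1,4]
R5: Y=0.07634 on G[1,0]
R6: Y=0.0001412 on G[1,6]
R7: Y=0.06289 on G[2,4]
R8: Y=0.006211 on G[2,5]
R9: Y=0.2000 on G[1,4]
R10: Y=0.001558 on G[5,6]
R11: Y=0.1883 on G[6,2]
R12: Y=0.0004386 on G[0,3]
Ip: z[5]−=0.00146, z[0]+=0.00146
solve → V1=-0.01887, V2=-0.02134, V3=-0.04485, V4=-0.02386, V5=-0.05711, V6=-0.01932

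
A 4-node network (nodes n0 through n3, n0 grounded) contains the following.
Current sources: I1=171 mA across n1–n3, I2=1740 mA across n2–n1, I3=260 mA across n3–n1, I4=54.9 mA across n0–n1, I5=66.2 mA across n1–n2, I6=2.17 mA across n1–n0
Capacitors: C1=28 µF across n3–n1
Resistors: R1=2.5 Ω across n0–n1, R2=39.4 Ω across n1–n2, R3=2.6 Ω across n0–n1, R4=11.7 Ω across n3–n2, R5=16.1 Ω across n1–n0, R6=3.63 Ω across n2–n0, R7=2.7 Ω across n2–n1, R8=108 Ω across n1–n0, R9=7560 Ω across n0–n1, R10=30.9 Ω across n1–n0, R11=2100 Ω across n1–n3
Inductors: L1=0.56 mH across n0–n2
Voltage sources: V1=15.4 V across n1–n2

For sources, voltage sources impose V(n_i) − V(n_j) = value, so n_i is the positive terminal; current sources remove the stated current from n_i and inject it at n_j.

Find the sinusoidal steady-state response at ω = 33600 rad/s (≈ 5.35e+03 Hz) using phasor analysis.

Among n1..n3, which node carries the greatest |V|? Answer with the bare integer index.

2

Element admittances at ω=33600 rad/s:
  I1: injects 0.171 A into n3 (from n1)
  Y(C1) = 0.000+0.9408j S between n3,n1
  I2: injects 1.74 A into n1 (from n2)
  Y(R1) = 0.4000+0.000j S between n0,n1
  Y(R2) = 0.02538+0.000j S between n1,n2
  Y(R3) = 0.3846+0.000j S between n0,n1
  I3: injects 0.26 A into n1 (from n3)
  Y(R4) = 0.08547+0.000j S between n3,n2
  Y(R5) = 0.06211+0.000j S between n1,n0
  Y(R6) = 0.2755+0.000j S between n2,n0
  I4: injects 0.0549 A into n1 (from n0)
  I5: injects 0.0662 A into n2 (from n1)
  Y(R7) = 0.3704+0.000j S between n2,n1
  Y(R8) = 0.009259+0.000j S between n1,n0
  Y(L1) = 0.000-0.05315j S between n0,n2
  Y(R9) = 0.0001323+0.000j S between n0,n1
  Y(R10) = 0.03236+0.000j S between n1,n0
  I6: injects 0.00217 A into n0 (from n1)
  Y(R11) = 0.0004762+0.000j S between n1,n3
  V1: constraint V(n1)−V(n2) = 15.4
Assemble and solve the 4×4 MNA system:
  V(n1)=3.714-0.5336j  V(n2)=-11.69-0.5336j  V(n3)=3.579+0.9477j
  i(V1)=-8.973+0.3474j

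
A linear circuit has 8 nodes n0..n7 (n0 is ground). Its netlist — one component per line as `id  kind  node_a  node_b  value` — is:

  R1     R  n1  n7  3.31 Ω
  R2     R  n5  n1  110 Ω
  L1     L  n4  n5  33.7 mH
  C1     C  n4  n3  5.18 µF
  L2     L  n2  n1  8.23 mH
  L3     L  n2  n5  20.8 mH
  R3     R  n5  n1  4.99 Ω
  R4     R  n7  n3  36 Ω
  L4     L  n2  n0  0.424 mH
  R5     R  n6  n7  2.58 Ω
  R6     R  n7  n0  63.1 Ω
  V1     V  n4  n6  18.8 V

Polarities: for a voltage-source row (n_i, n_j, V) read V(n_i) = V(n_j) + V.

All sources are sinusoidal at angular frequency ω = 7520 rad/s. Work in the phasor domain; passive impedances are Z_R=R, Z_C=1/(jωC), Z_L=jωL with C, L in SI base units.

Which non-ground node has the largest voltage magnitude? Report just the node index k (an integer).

4

Apply KCL at each of the 7 non-ground nodes and solve the resulting linear system.
Node n1: branches {R1, R2, L2, R3} → V_1 = 0.1535-0.01420j
Node n2: branches {L2, L3, L4} → V_2 = 0.01055-0.007277j
Node n3: branches {C1, R4} → V_3 = 12.22+8.417j
Node n4: branches {L1, C1, V1} → V_4 = 18.08-0.1971j
Node n5: branches {R2, L1, L3, R3} → V_5 = 0.1667-0.3468j
Node n6: branches {R5, V1} → V_6 = -0.7232-0.1971j
Node n7: branches {R1, R4, R5, R6} → V_7 = 0.1440+0.2088j
Source currents: i(V1)=-0.3361-0.1573j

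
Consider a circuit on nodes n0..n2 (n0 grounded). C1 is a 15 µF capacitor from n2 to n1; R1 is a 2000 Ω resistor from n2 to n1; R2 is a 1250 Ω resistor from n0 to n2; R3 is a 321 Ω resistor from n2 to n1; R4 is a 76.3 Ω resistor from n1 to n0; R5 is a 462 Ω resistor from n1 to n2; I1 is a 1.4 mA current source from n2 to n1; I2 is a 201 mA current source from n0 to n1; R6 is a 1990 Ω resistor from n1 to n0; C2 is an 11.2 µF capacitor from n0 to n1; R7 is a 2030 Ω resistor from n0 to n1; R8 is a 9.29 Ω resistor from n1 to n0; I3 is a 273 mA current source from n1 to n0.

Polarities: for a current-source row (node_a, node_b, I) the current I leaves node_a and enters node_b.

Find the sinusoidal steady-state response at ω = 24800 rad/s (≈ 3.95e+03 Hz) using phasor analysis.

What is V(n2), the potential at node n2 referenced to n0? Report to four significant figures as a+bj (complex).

-0.09627+0.2205j V

MNA unknowns: 2 node voltages V₁..V_2
C1: Y=0.000+0.3720j on G[2,1]
R1: Y=0.0005000+0.000j on G[2,1]
R2: Y=0.0008000+0.000j on G[0,2]
R3: Y=0.003115+0.000j on G[2,1]
R4: Y=0.01311+0.000j on G[1,0]
R5: Y=0.002165+0.000j on G[1,2]
I1: z[2]−=0.0014, z[1]+=0.0014
I2: z[0]−=0.201, z[1]+=0.201
R6: Y=0.0005025+0.000j on G[1,0]
C2: Y=0.000+0.2778j on G[0,1]
R7: Y=0.0004926+0.000j on G[0,1]
R8: Y=0.1076+0.000j on G[1,0]
I3: z[1]−=0.273, z[0]+=0.273
solve → V1=-0.09574+0.2170j, V2=-0.09627+0.2205j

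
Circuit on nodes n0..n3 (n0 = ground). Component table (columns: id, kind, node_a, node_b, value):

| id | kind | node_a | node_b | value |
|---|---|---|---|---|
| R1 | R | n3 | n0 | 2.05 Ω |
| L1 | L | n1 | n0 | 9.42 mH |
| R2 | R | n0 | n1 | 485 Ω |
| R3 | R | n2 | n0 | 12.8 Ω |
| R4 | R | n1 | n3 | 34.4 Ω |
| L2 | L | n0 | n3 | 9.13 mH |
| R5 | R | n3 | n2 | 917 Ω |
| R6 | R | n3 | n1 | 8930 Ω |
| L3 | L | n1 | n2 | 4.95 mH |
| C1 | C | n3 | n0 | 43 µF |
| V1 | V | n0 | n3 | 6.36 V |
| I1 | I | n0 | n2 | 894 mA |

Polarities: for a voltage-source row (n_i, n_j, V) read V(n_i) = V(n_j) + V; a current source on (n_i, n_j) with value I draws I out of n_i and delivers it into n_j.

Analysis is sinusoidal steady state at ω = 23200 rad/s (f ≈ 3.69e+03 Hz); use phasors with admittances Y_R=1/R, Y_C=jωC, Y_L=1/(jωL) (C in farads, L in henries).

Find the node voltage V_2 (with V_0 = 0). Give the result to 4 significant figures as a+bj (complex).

10.54+1.555j V

MNA unknowns: 3 node voltages V₁..V_3 plus 1 source current (V1)
R1: Y=0.4878+0.000j on G[3,0]
L1: Y=0.000-0.004576j on G[1,0]
R2: Y=0.002062+0.000j on G[0,1]
R3: Y=0.07812+0.000j on G[2,0]
R4: Y=0.02907+0.000j on G[1,3]
L2: Y=0.000-0.004721j on G[0,3]
R5: Y=0.001091+0.000j on G[3,2]
R6: Y=0.0001120+0.000j on G[3,1]
L3: Y=0.000-0.008708j on G[1,2]
C1: Y=0.000+0.9976j on G[3,0]
V1: row V0−V3=6.36, i_V1 at 0,3
I1: z[0]−=0.894, z[2]+=0.894
solve → V1=-3.607-4.470j, V2=10.54+1.555j, V3=-6.360+0.000j
aux → i_V1=-3.201-6.186j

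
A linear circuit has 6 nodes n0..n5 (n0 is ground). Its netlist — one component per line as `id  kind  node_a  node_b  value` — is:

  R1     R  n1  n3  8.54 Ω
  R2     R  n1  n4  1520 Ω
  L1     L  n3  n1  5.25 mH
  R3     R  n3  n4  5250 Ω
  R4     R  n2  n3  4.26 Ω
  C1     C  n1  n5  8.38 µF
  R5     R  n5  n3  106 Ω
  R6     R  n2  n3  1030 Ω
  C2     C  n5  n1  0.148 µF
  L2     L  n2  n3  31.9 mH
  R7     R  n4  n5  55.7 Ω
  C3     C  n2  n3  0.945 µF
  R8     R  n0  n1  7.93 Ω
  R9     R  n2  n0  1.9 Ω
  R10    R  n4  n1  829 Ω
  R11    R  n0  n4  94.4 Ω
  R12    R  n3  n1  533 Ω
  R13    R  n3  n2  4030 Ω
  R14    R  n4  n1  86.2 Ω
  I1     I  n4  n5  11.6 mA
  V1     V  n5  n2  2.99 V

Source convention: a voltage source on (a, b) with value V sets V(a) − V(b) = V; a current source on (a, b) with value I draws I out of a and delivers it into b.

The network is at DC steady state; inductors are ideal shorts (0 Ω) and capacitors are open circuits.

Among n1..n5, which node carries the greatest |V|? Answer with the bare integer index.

5

Apply KCL at each of the 5 non-ground nodes and solve the resulting linear system.
Node n1: branches {R1, R2, L1, C1, C2, R8, R10, R12, R14} → V_1 = -0.01600
Node n2: branches {R4, R6, L2, C3, R9, R13, V1} → V_2 = -0.01600
Node n3: branches {R1, L1, R3, R4, R5, R6, L2, C3, R12, R13} → V_3 = -0.01600
Node n4: branches {R2, R3, R7, R10, R11, R14, I1} → V_4 = 0.9851
Node n5: branches {C1, R5, C2, R7, I1, V1} → V_5 = 2.974
Source currents: i(L1)=-0.01550, i(L2)=-0.04390, i(V1)=-0.05231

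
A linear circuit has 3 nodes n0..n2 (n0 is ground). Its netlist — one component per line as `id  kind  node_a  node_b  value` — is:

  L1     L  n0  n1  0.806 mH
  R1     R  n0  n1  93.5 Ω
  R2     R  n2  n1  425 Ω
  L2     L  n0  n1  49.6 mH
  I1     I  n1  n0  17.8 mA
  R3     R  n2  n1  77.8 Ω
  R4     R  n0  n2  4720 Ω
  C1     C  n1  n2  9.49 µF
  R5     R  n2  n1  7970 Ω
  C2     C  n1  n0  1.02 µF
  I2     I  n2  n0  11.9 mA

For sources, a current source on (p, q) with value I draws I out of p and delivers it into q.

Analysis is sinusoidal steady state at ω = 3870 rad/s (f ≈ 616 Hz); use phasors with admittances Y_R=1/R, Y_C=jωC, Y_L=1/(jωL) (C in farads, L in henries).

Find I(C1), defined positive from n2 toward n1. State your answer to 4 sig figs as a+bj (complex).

-0.01010-0.004255j A

Element admittances at ω=3870 rad/s:
  Y(L1) = 0.000-0.3206j S between n0,n1
  Y(R1) = 0.01070+0.000j S between n0,n1
  Y(R2) = 0.002353+0.000j S between n2,n1
  Y(L2) = 0.000-0.005210j S between n0,n1
  I1: injects 0.0178 A into n0 (from n1)
  Y(R3) = 0.01285+0.000j S between n2,n1
  Y(R4) = 0.0002119+0.000j S between n0,n2
  Y(C1) = 0.000+0.03673j S between n1,n2
  Y(R5) = 0.0001255+0.000j S between n2,n1
  Y(C2) = 0.000+0.003947j S between n1,n0
  I2: injects 0.0119 A into n0 (from n2)
Assemble and solve the 2×2 MNA system:
  V(n1)=-0.002940-0.09210j  V(n2)=-0.1188+0.1829j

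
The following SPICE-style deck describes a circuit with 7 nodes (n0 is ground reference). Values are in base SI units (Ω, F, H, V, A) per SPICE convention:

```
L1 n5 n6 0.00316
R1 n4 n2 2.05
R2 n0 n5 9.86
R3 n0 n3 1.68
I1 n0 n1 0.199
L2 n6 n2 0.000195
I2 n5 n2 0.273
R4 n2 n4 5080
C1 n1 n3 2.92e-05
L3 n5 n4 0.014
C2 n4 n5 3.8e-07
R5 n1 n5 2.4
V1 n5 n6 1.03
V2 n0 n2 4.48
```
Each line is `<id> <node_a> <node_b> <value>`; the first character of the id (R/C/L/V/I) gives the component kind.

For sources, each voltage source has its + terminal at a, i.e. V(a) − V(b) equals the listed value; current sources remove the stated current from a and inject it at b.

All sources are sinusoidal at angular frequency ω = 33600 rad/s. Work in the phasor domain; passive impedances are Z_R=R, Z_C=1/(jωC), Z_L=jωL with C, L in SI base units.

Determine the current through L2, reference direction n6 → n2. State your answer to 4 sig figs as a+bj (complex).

MNA unknowns: 6 node voltages V₁..V_6 plus 2 source currents (V1, V2)
L1: Y=0.000-0.009418j on G[5,6]
R1: Y=0.4878+0.000j on G[4,2]
R2: Y=0.1014+0.000j on G[0,5]
R3: Y=0.5952+0.000j on G[0,3]
I1: z[0]−=0.199, z[1]+=0.199
L2: Y=0.000-0.1526j on G[6,2]
I2: z[5]−=0.273, z[2]+=0.273
R4: Y=0.0001969+0.000j on G[2,4]
C1: Y=0.000+0.9811j on G[1,3]
L3: Y=0.000-0.002126j on G[5,4]
C2: Y=0.000+0.01277j on G[4,5]
R5: Y=0.4167+0.000j on G[1,5]
V1: row V5−V6=1.03, i_V1 at 5,6
V2: row V0−V2=4.48, i_V2 at 0,2
solve → V1=-0.006957+0.5613j, V2=-4.480+0.000j, V3=-0.2540+0.4072j, V4=-4.503+0.07972j, V5=-0.8474+1.143j, V6=-1.877+1.143j
aux → i_V1=0.1745-0.3875j, i_V2=-0.4361+0.3583j

0.1745-0.3972j A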